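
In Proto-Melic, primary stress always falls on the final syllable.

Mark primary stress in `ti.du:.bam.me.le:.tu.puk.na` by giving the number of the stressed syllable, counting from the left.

The word has 8 syllables; the final syllable is syllable 8 (na).
Primary stress: syllable 8 → ti.du:.bam.me.le:.tu.puk.ˈna.

8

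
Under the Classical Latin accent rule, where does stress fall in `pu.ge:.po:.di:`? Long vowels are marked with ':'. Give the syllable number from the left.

3

Classical Latin: stress the penult if heavy (long vowel or closed), else the antepenult.
Weights: 2 ge: H, 3 po: H, 4 di: H.
The penult (syllable 3, po:) is heavy, so it takes stress.
Stress on syllable 3: pu.ge:.ˈpo:.di:.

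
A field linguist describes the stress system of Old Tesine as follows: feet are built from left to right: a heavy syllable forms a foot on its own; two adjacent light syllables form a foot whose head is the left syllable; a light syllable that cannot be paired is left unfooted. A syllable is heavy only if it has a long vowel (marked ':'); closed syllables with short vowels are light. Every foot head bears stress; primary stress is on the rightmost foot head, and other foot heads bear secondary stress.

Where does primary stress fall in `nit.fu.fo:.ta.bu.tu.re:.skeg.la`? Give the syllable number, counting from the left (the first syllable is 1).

Weights: 1 nit L, 2 fu L, 3 fo: H, 4 ta L, 5 bu L, 6 tu L, 7 re: H, 8 skeg L, 9 la L.
Parse left to right (heavy = foot alone; LL = one foot; stranded L unfooted): (ˈnit.fu) (ˈfo:) (ˈta.bu) tu (ˈre:) (ˈskeg.la).
Foot heads: 1, 3, 4, 7, 8.
Primary stress on the rightmost head = syllable 8.
Primary stress: syllable 8 → nit.fu.fo:.ta.bu.tu.re:.ˈskeg.la.

8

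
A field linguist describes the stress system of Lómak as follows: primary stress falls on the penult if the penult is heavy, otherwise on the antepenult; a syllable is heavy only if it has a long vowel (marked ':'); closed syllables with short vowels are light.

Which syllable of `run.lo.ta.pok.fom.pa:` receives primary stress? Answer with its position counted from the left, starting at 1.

Weights: 4 pok L, 5 fom L, 6 pa: H.
The penult (syllable 5, fom) is light, so stress falls on the antepenult (syllable 4, pok).
Primary stress: syllable 4 → run.lo.ta.ˈpok.fom.pa:.

4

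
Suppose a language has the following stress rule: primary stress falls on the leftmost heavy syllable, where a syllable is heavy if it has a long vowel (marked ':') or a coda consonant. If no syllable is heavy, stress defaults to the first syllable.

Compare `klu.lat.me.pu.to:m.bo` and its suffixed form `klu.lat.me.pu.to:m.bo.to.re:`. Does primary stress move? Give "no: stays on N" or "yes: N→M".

no: stays on 2

Base `klu.lat.me.pu.to:m.bo` (6 syllables):
  Weights: 1 klu L, 2 lat H, 3 me L, 4 pu L, 5 to:m H, 6 bo L.
  Heavy syllables in the domain: 2, 5. The leftmost is syllable 2 (lat).
  → primary stress on syllable 2.
Suffixed `klu.lat.me.pu.to:m.bo.to.re:` (8 syllables):
  Weights: 1 klu L, 2 lat H, 3 me L, 4 pu L, 5 to:m H, 6 bo L, 7 to L, 8 re: H.
  Heavy syllables in the domain: 2, 5, 8. The leftmost is syllable 2 (lat).
  → primary stress on syllable 2.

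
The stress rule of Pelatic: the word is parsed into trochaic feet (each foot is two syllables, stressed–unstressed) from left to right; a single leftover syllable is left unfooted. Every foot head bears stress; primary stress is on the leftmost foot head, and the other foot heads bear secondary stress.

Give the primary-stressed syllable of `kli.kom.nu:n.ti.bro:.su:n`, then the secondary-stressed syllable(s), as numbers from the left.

primary 1, secondary 3, 5

Parse left to right into trochaic (ˈσσ) feet: (ˈkli.kom) (ˈnu:n.ti) (ˈbro:.su:n).
Foot heads (stressed positions): 1, 3, 5.
End Rule Leftmost: primary stress on the leftmost head = syllable 1.
Secondary stress on 3, 5: ˈkli.kom.ˌnu:n.ti.ˌbro:.su:n.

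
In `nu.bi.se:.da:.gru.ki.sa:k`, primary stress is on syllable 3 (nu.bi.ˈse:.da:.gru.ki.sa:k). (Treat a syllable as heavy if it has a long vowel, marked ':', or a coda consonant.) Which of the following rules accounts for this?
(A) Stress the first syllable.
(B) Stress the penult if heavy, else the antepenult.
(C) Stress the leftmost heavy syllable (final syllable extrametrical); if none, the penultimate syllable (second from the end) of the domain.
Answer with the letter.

Rule A → syllable 1 (observed: 3).
Rule B → syllable 5 (observed: 3).
Rule C → syllable 3 ✓.

C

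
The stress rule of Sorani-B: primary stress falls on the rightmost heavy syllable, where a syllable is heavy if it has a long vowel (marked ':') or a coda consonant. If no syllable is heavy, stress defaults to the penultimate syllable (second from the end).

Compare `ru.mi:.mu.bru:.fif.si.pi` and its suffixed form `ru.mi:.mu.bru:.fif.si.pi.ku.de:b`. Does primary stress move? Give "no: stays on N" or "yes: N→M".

yes: 5→9

Base `ru.mi:.mu.bru:.fif.si.pi` (7 syllables):
  Weights: 1 ru L, 2 mi: H, 3 mu L, 4 bru: H, 5 fif H, 6 si L, 7 pi L.
  Heavy syllables in the domain: 2, 4, 5. The rightmost is syllable 5 (fif).
  → primary stress on syllable 5.
Suffixed `ru.mi:.mu.bru:.fif.si.pi.ku.de:b` (9 syllables):
  Weights: 1 ru L, 2 mi: H, 3 mu L, 4 bru: H, 5 fif H, 6 si L, 7 pi L, 8 ku L, 9 de:b H.
  Heavy syllables in the domain: 2, 4, 5, 9. The rightmost is syllable 9 (de:b).
  → primary stress on syllable 9.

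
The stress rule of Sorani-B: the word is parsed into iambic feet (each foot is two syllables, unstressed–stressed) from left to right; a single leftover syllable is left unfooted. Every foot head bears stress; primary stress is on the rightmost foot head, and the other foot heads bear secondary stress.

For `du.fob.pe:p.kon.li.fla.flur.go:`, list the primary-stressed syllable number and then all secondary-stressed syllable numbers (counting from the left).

Parse left to right into iambic (σˈσ) feet: (du.ˈfob) (pe:p.ˈkon) (li.ˈfla) (flur.ˈgo:).
Foot heads (stressed positions): 2, 4, 6, 8.
End Rule Rightmost: primary stress on the rightmost head = syllable 8.
Secondary stress on 2, 4, 6: du.ˌfob.pe:p.ˌkon.li.ˌfla.flur.ˈgo:.

primary 8, secondary 2, 4, 6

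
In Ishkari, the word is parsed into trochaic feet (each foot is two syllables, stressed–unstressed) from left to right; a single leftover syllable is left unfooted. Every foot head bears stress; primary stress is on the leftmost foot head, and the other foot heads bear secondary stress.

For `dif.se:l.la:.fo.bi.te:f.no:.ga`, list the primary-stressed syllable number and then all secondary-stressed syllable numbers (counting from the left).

primary 1, secondary 3, 5, 7

Parse left to right into trochaic (ˈσσ) feet: (ˈdif.se:l) (ˈla:.fo) (ˈbi.te:f) (ˈno:.ga).
Foot heads (stressed positions): 1, 3, 5, 7.
End Rule Leftmost: primary stress on the leftmost head = syllable 1.
Secondary stress on 3, 5, 7: ˈdif.se:l.ˌla:.fo.ˌbi.te:f.ˌno:.ga.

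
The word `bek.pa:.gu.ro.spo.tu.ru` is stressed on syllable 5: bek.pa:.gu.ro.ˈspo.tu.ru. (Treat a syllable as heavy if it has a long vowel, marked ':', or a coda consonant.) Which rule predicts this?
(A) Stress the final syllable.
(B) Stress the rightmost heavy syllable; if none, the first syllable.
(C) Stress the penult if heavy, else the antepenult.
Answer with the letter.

C

Rule A → syllable 7 (observed: 5).
Rule B → syllable 2 (observed: 5).
Rule C → syllable 5 ✓.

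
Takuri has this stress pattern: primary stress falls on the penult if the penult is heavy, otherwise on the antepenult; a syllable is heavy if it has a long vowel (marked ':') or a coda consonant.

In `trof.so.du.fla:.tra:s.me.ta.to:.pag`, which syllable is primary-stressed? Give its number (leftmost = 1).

Weights: 7 ta L, 8 to: H, 9 pag H.
The penult (syllable 8, to:) is heavy, so it takes stress.
Primary stress: syllable 8 → trof.so.du.fla:.tra:s.me.ta.ˈto:.pag.

8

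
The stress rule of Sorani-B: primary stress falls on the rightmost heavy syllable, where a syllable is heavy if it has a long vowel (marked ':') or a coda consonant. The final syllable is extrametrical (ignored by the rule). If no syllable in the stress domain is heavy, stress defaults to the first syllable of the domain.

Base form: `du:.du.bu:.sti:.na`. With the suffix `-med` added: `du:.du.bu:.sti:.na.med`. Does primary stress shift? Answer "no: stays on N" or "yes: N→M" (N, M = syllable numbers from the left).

no: stays on 4

Base `du:.du.bu:.sti:.na` (5 syllables):
  The final syllable (5, na) is extrametrical; the stress domain is syllables 1–4.
  Weights: 1 du: H, 2 du L, 3 bu: H, 4 sti: H.
  Heavy syllables in the domain: 1, 3, 4. The rightmost is syllable 4 (sti:).
  → primary stress on syllable 4.
Suffixed `du:.du.bu:.sti:.na.med` (6 syllables):
  The final syllable (6, med) is extrametrical; the stress domain is syllables 1–5.
  Weights: 1 du: H, 2 du L, 3 bu: H, 4 sti: H, 5 na L.
  Heavy syllables in the domain: 1, 3, 4. The rightmost is syllable 4 (sti:).
  → primary stress on syllable 4.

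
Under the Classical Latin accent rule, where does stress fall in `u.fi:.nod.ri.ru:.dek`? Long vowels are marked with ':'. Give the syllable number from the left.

5

Classical Latin: stress the penult if heavy (long vowel or closed), else the antepenult.
Weights: 4 ri L, 5 ru: H, 6 dek H.
The penult (syllable 5, ru:) is heavy, so it takes stress.
Stress on syllable 5: u.fi:.nod.ri.ˈru:.dek.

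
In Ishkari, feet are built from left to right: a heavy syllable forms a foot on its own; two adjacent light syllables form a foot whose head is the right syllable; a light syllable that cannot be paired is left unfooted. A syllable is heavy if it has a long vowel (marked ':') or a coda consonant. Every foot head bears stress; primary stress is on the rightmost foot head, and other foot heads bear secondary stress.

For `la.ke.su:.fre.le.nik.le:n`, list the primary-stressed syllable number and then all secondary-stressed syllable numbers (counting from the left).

Weights: 1 la L, 2 ke L, 3 su: H, 4 fre L, 5 le L, 6 nik H, 7 le:n H.
Parse left to right (heavy = foot alone; LL = one foot; stranded L unfooted): (la.ˈke) (ˈsu:) (fre.ˈle) (ˈnik) (ˈle:n).
Foot heads: 2, 3, 5, 6, 7.
Primary stress on the rightmost head = syllable 7.
Secondary stress on 2, 3, 5, 6: la.ˌke.ˌsu:.fre.ˌle.ˌnik.ˈle:n.

primary 7, secondary 2, 3, 5, 6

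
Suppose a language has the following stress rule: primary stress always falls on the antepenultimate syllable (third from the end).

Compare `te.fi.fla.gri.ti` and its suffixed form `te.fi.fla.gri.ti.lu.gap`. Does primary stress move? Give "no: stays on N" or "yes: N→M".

Base `te.fi.fla.gri.ti` (5 syllables):
  The word has 5 syllables; the antepenultimate syllable (third from the end) is syllable 3 (fla).
  → primary stress on syllable 3.
Suffixed `te.fi.fla.gri.ti.lu.gap` (7 syllables):
  The word has 7 syllables; the antepenultimate syllable (third from the end) is syllable 5 (ti).
  → primary stress on syllable 5.

yes: 3→5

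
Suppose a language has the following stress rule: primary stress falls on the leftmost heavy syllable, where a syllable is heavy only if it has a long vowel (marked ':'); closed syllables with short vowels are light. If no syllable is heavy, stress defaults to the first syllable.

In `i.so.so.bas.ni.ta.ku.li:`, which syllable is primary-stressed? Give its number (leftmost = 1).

8

Weights: 1 i L, 2 so L, 3 so L, 4 bas L, 5 ni L, 6 ta L, 7 ku L, 8 li: H.
Heavy syllables in the domain: 8. The leftmost is syllable 8 (li:).
Primary stress: syllable 8 → i.so.so.bas.ni.ta.ku.ˈli:.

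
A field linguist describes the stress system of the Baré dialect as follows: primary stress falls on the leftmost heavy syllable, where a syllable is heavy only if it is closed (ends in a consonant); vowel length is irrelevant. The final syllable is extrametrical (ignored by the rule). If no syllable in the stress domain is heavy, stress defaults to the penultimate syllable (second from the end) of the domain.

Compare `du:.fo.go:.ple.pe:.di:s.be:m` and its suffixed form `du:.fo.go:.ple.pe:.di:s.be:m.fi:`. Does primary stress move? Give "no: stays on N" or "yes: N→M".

no: stays on 6

Base `du:.fo.go:.ple.pe:.di:s.be:m` (7 syllables):
  The final syllable (7, be:m) is extrametrical; the stress domain is syllables 1–6.
  Weights: 1 du: L, 2 fo L, 3 go: L, 4 ple L, 5 pe: L, 6 di:s H.
  Heavy syllables in the domain: 6. The leftmost is syllable 6 (di:s).
  → primary stress on syllable 6.
Suffixed `du:.fo.go:.ple.pe:.di:s.be:m.fi:` (8 syllables):
  The final syllable (8, fi:) is extrametrical; the stress domain is syllables 1–7.
  Weights: 1 du: L, 2 fo L, 3 go: L, 4 ple L, 5 pe: L, 6 di:s H, 7 be:m H.
  Heavy syllables in the domain: 6, 7. The leftmost is syllable 6 (di:s).
  → primary stress on syllable 6.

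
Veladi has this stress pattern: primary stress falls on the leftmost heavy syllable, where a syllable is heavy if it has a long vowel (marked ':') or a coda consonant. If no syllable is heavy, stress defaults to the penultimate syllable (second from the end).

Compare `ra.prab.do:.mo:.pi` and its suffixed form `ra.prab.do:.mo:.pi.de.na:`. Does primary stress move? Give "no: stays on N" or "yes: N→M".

Base `ra.prab.do:.mo:.pi` (5 syllables):
  Weights: 1 ra L, 2 prab H, 3 do: H, 4 mo: H, 5 pi L.
  Heavy syllables in the domain: 2, 3, 4. The leftmost is syllable 2 (prab).
  → primary stress on syllable 2.
Suffixed `ra.prab.do:.mo:.pi.de.na:` (7 syllables):
  Weights: 1 ra L, 2 prab H, 3 do: H, 4 mo: H, 5 pi L, 6 de L, 7 na: H.
  Heavy syllables in the domain: 2, 3, 4, 7. The leftmost is syllable 2 (prab).
  → primary stress on syllable 2.

no: stays on 2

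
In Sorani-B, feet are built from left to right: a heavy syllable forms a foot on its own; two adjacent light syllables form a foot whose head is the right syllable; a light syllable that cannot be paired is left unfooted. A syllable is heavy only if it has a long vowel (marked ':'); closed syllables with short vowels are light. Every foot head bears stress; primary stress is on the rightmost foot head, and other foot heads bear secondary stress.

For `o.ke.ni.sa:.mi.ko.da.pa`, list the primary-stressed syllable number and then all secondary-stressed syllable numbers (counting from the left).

Weights: 1 o L, 2 ke L, 3 ni L, 4 sa: H, 5 mi L, 6 ko L, 7 da L, 8 pa L.
Parse left to right (heavy = foot alone; LL = one foot; stranded L unfooted): (o.ˈke) ni (ˈsa:) (mi.ˈko) (da.ˈpa).
Foot heads: 2, 4, 6, 8.
Primary stress on the rightmost head = syllable 8.
Secondary stress on 2, 4, 6: o.ˌke.ni.ˌsa:.mi.ˌko.da.ˈpa.

primary 8, secondary 2, 4, 6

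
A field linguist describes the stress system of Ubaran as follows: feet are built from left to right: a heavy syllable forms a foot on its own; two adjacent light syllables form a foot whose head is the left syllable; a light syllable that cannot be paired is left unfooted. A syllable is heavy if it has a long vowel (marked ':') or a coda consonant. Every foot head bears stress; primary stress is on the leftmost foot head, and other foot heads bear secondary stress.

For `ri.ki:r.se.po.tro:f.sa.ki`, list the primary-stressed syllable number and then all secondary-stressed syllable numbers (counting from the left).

primary 2, secondary 3, 5, 6

Weights: 1 ri L, 2 ki:r H, 3 se L, 4 po L, 5 tro:f H, 6 sa L, 7 ki L.
Parse left to right (heavy = foot alone; LL = one foot; stranded L unfooted): ri (ˈki:r) (ˈse.po) (ˈtro:f) (ˈsa.ki).
Foot heads: 2, 3, 5, 6.
Primary stress on the leftmost head = syllable 2.
Secondary stress on 3, 5, 6: ri.ˈki:r.ˌse.po.ˌtro:f.ˌsa.ki.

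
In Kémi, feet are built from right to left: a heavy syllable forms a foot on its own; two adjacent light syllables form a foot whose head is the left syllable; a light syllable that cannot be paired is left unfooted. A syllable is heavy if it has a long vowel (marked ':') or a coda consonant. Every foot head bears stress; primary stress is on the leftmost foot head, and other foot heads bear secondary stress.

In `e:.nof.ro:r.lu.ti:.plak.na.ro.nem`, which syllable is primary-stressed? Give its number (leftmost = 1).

1

Weights: 1 e: H, 2 nof H, 3 ro:r H, 4 lu L, 5 ti: H, 6 plak H, 7 na L, 8 ro L, 9 nem H.
Parse right to left (heavy = foot alone; LL = one foot; stranded L unfooted): (ˈe:) (ˈnof) (ˈro:r) lu (ˈti:) (ˈplak) (ˈna.ro) (ˈnem).
Foot heads: 1, 2, 3, 5, 6, 7, 9.
Primary stress on the leftmost head = syllable 1.
Primary stress: syllable 1 → ˈe:.nof.ro:r.lu.ti:.plak.na.ro.nem.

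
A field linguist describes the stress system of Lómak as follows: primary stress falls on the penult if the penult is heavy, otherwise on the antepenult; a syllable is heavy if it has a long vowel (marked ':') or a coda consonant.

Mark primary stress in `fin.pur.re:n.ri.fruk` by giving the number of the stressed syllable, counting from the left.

3

Weights: 3 re:n H, 4 ri L, 5 fruk H.
The penult (syllable 4, ri) is light, so stress falls on the antepenult (syllable 3, re:n).
Primary stress: syllable 3 → fin.pur.ˈre:n.ri.fruk.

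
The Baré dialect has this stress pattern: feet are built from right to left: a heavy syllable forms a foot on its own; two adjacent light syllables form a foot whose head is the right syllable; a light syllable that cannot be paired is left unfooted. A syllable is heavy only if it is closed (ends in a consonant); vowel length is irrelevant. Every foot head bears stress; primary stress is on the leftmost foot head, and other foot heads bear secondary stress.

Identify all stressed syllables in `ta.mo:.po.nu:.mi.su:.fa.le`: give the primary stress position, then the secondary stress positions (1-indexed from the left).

primary 2, secondary 4, 6, 8

Weights: 1 ta L, 2 mo: L, 3 po L, 4 nu: L, 5 mi L, 6 su: L, 7 fa L, 8 le L.
Parse right to left (heavy = foot alone; LL = one foot; stranded L unfooted): (ta.ˈmo:) (po.ˈnu:) (mi.ˈsu:) (fa.ˈle).
Foot heads: 2, 4, 6, 8.
Primary stress on the leftmost head = syllable 2.
Secondary stress on 4, 6, 8: ta.ˈmo:.po.ˌnu:.mi.ˌsu:.fa.ˌle.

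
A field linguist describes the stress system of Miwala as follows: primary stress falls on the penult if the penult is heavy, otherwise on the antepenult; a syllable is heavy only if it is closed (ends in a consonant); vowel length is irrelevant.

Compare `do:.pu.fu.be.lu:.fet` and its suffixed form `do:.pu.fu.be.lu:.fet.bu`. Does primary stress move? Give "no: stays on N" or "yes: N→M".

yes: 4→6

Base `do:.pu.fu.be.lu:.fet` (6 syllables):
  Weights: 4 be L, 5 lu: L, 6 fet H.
  The penult (syllable 5, lu:) is light, so stress falls on the antepenult (syllable 4, be).
  → primary stress on syllable 4.
Suffixed `do:.pu.fu.be.lu:.fet.bu` (7 syllables):
  Weights: 5 lu: L, 6 fet H, 7 bu L.
  The penult (syllable 6, fet) is heavy, so it takes stress.
  → primary stress on syllable 6.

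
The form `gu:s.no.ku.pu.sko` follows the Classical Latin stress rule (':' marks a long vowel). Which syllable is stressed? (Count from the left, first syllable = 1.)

3

Classical Latin: stress the penult if heavy (long vowel or closed), else the antepenult.
Weights: 3 ku L, 4 pu L, 5 sko L.
The penult (syllable 4, pu) is light, so stress falls on the antepenult (syllable 3, ku).
Stress on syllable 3: gu:s.no.ˈku.pu.sko.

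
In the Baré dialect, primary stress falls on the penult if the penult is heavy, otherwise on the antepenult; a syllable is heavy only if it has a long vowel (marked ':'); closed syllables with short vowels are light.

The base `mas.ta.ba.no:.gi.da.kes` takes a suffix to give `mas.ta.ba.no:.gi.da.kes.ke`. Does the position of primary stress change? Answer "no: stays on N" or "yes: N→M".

yes: 5→6

Base `mas.ta.ba.no:.gi.da.kes` (7 syllables):
  Weights: 5 gi L, 6 da L, 7 kes L.
  The penult (syllable 6, da) is light, so stress falls on the antepenult (syllable 5, gi).
  → primary stress on syllable 5.
Suffixed `mas.ta.ba.no:.gi.da.kes.ke` (8 syllables):
  Weights: 6 da L, 7 kes L, 8 ke L.
  The penult (syllable 7, kes) is light, so stress falls on the antepenult (syllable 6, da).
  → primary stress on syllable 6.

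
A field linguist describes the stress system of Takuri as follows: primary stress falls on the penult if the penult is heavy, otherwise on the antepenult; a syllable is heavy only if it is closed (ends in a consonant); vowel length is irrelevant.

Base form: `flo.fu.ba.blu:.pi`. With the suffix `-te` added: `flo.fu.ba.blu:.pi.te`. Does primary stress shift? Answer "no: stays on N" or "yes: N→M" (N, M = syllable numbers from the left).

Base `flo.fu.ba.blu:.pi` (5 syllables):
  Weights: 3 ba L, 4 blu: L, 5 pi L.
  The penult (syllable 4, blu:) is light, so stress falls on the antepenult (syllable 3, ba).
  → primary stress on syllable 3.
Suffixed `flo.fu.ba.blu:.pi.te` (6 syllables):
  Weights: 4 blu: L, 5 pi L, 6 te L.
  The penult (syllable 5, pi) is light, so stress falls on the antepenult (syllable 4, blu:).
  → primary stress on syllable 4.

yes: 3→4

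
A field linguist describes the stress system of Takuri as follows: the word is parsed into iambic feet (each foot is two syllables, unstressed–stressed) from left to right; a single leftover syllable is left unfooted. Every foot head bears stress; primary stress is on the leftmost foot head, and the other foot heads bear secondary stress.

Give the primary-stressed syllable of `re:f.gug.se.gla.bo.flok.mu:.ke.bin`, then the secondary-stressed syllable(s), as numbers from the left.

primary 2, secondary 4, 6, 8

Parse left to right into iambic (σˈσ) feet: (re:f.ˈgug) (se.ˈgla) (bo.ˈflok) (mu:.ˈke) bin. Syllable 9 is left unfooted.
Foot heads (stressed positions): 2, 4, 6, 8.
End Rule Leftmost: primary stress on the leftmost head = syllable 2.
Secondary stress on 4, 6, 8: re:f.ˈgug.se.ˌgla.bo.ˌflok.mu:.ˌke.bin.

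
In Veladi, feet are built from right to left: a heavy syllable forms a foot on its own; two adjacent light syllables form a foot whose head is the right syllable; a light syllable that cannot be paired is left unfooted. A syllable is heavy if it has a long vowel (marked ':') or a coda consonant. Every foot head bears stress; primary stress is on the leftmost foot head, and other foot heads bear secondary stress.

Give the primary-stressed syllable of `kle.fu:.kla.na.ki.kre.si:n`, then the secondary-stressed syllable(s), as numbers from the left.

primary 2, secondary 4, 6, 7

Weights: 1 kle L, 2 fu: H, 3 kla L, 4 na L, 5 ki L, 6 kre L, 7 si:n H.
Parse right to left (heavy = foot alone; LL = one foot; stranded L unfooted): kle (ˈfu:) (kla.ˈna) (ki.ˈkre) (ˈsi:n).
Foot heads: 2, 4, 6, 7.
Primary stress on the leftmost head = syllable 2.
Secondary stress on 4, 6, 7: kle.ˈfu:.kla.ˌna.ki.ˌkre.ˌsi:n.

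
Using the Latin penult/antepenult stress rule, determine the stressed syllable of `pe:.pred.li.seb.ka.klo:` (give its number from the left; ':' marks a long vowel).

4

Classical Latin: stress the penult if heavy (long vowel or closed), else the antepenult.
Weights: 4 seb H, 5 ka L, 6 klo: H.
The penult (syllable 5, ka) is light, so stress falls on the antepenult (syllable 4, seb).
Stress on syllable 4: pe:.pred.li.ˈseb.ka.klo:.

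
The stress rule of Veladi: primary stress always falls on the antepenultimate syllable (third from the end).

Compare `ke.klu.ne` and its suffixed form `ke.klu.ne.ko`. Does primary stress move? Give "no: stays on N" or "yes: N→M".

Base `ke.klu.ne` (3 syllables):
  The word has 3 syllables; the antepenultimate syllable (third from the end) is syllable 1 (ke).
  → primary stress on syllable 1.
Suffixed `ke.klu.ne.ko` (4 syllables):
  The word has 4 syllables; the antepenultimate syllable (third from the end) is syllable 2 (klu).
  → primary stress on syllable 2.

yes: 1→2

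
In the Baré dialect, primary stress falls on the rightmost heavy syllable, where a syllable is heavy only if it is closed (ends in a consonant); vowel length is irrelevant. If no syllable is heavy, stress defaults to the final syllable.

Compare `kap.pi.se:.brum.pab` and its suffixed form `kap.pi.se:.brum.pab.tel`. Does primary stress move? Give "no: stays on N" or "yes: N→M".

yes: 5→6

Base `kap.pi.se:.brum.pab` (5 syllables):
  Weights: 1 kap H, 2 pi L, 3 se: L, 4 brum H, 5 pab H.
  Heavy syllables in the domain: 1, 4, 5. The rightmost is syllable 5 (pab).
  → primary stress on syllable 5.
Suffixed `kap.pi.se:.brum.pab.tel` (6 syllables):
  Weights: 1 kap H, 2 pi L, 3 se: L, 4 brum H, 5 pab H, 6 tel H.
  Heavy syllables in the domain: 1, 4, 5, 6. The rightmost is syllable 6 (tel).
  → primary stress on syllable 6.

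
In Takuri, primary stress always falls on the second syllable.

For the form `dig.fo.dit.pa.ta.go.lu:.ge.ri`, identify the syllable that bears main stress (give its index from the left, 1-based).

2

The word has 9 syllables; the second syllable is syllable 2 (fo).
Primary stress: syllable 2 → dig.ˈfo.dit.pa.ta.go.lu:.ge.ri.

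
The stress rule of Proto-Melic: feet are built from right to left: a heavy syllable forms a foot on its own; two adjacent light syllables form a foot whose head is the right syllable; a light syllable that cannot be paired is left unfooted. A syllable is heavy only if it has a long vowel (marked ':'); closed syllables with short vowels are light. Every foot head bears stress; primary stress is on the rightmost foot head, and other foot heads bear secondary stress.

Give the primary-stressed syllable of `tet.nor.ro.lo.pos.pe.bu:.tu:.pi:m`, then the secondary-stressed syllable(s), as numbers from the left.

primary 9, secondary 2, 4, 6, 7, 8

Weights: 1 tet L, 2 nor L, 3 ro L, 4 lo L, 5 pos L, 6 pe L, 7 bu: H, 8 tu: H, 9 pi:m H.
Parse right to left (heavy = foot alone; LL = one foot; stranded L unfooted): (tet.ˈnor) (ro.ˈlo) (pos.ˈpe) (ˈbu:) (ˈtu:) (ˈpi:m).
Foot heads: 2, 4, 6, 7, 8, 9.
Primary stress on the rightmost head = syllable 9.
Secondary stress on 2, 4, 6, 7, 8: tet.ˌnor.ro.ˌlo.pos.ˌpe.ˌbu:.ˌtu:.ˈpi:m.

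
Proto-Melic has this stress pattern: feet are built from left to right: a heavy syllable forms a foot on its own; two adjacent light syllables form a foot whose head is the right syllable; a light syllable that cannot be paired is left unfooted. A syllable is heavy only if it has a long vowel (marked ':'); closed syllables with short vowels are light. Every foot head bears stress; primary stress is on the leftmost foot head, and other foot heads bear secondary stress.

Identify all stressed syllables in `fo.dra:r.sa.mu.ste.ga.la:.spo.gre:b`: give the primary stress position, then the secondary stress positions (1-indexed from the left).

Weights: 1 fo L, 2 dra:r H, 3 sa L, 4 mu L, 5 ste L, 6 ga L, 7 la: H, 8 spo L, 9 gre:b H.
Parse left to right (heavy = foot alone; LL = one foot; stranded L unfooted): fo (ˈdra:r) (sa.ˈmu) (ste.ˈga) (ˈla:) spo (ˈgre:b).
Foot heads: 2, 4, 6, 7, 9.
Primary stress on the leftmost head = syllable 2.
Secondary stress on 4, 6, 7, 9: fo.ˈdra:r.sa.ˌmu.ste.ˌga.ˌla:.spo.ˌgre:b.

primary 2, secondary 4, 6, 7, 9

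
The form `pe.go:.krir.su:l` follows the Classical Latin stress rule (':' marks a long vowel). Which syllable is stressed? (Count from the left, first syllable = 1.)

Classical Latin: stress the penult if heavy (long vowel or closed), else the antepenult.
Weights: 2 go: H, 3 krir H, 4 su:l H.
The penult (syllable 3, krir) is heavy, so it takes stress.
Stress on syllable 3: pe.go:.ˈkrir.su:l.

3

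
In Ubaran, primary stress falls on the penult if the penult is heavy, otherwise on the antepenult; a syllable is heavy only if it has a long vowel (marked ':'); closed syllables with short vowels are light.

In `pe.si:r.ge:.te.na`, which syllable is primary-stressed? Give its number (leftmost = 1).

3

Weights: 3 ge: H, 4 te L, 5 na L.
The penult (syllable 4, te) is light, so stress falls on the antepenult (syllable 3, ge:).
Primary stress: syllable 3 → pe.si:r.ˈge:.te.na.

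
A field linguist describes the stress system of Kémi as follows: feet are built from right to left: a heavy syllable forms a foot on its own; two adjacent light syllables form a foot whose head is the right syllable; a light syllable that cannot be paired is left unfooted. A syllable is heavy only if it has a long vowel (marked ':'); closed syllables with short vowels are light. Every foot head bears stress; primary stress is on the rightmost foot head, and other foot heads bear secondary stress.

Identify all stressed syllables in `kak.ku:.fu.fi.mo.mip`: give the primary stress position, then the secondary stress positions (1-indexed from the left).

primary 6, secondary 2, 4

Weights: 1 kak L, 2 ku: H, 3 fu L, 4 fi L, 5 mo L, 6 mip L.
Parse right to left (heavy = foot alone; LL = one foot; stranded L unfooted): kak (ˈku:) (fu.ˈfi) (mo.ˈmip).
Foot heads: 2, 4, 6.
Primary stress on the rightmost head = syllable 6.
Secondary stress on 2, 4: kak.ˌku:.fu.ˌfi.mo.ˈmip.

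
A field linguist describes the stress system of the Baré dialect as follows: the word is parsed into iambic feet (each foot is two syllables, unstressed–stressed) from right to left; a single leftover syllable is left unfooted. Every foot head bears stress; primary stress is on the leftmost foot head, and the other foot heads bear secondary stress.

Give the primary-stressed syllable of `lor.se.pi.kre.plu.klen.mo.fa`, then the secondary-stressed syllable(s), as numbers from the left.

primary 2, secondary 4, 6, 8

Parse right to left into iambic (σˈσ) feet: (lor.ˈse) (pi.ˈkre) (plu.ˈklen) (mo.ˈfa).
Foot heads (stressed positions): 2, 4, 6, 8.
End Rule Leftmost: primary stress on the leftmost head = syllable 2.
Secondary stress on 4, 6, 8: lor.ˈse.pi.ˌkre.plu.ˌklen.mo.ˌfa.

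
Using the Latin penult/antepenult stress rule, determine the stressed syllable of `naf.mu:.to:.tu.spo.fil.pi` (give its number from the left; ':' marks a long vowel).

Classical Latin: stress the penult if heavy (long vowel or closed), else the antepenult.
Weights: 5 spo L, 6 fil H, 7 pi L.
The penult (syllable 6, fil) is heavy, so it takes stress.
Stress on syllable 6: naf.mu:.to:.tu.spo.ˈfil.pi.

6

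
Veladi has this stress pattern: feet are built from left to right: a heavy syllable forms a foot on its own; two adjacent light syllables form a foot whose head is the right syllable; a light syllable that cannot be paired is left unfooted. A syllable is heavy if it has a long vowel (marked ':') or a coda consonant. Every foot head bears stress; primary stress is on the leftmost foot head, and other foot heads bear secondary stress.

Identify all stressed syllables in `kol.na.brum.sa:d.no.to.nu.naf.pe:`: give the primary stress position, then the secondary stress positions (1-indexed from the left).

Weights: 1 kol H, 2 na L, 3 brum H, 4 sa:d H, 5 no L, 6 to L, 7 nu L, 8 naf H, 9 pe: H.
Parse left to right (heavy = foot alone; LL = one foot; stranded L unfooted): (ˈkol) na (ˈbrum) (ˈsa:d) (no.ˈto) nu (ˈnaf) (ˈpe:).
Foot heads: 1, 3, 4, 6, 8, 9.
Primary stress on the leftmost head = syllable 1.
Secondary stress on 3, 4, 6, 8, 9: ˈkol.na.ˌbrum.ˌsa:d.no.ˌto.nu.ˌnaf.ˌpe:.

primary 1, secondary 3, 4, 6, 8, 9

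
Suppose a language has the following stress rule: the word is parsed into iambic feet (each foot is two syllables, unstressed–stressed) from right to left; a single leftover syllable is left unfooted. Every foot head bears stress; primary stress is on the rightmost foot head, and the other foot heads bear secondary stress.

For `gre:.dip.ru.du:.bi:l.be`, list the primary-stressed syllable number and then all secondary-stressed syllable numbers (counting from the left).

primary 6, secondary 2, 4

Parse right to left into iambic (σˈσ) feet: (gre:.ˈdip) (ru.ˈdu:) (bi:l.ˈbe).
Foot heads (stressed positions): 2, 4, 6.
End Rule Rightmost: primary stress on the rightmost head = syllable 6.
Secondary stress on 2, 4: gre:.ˌdip.ru.ˌdu:.bi:l.ˈbe.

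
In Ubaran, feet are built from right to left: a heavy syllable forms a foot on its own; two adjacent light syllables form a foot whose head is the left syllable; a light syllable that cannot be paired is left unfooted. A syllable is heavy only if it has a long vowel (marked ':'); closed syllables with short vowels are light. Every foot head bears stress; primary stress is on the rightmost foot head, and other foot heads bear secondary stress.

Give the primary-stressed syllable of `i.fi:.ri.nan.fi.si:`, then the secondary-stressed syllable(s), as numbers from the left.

primary 6, secondary 2, 4

Weights: 1 i L, 2 fi: H, 3 ri L, 4 nan L, 5 fi L, 6 si: H.
Parse right to left (heavy = foot alone; LL = one foot; stranded L unfooted): i (ˈfi:) ri (ˈnan.fi) (ˈsi:).
Foot heads: 2, 4, 6.
Primary stress on the rightmost head = syllable 6.
Secondary stress on 2, 4: i.ˌfi:.ri.ˌnan.fi.ˈsi:.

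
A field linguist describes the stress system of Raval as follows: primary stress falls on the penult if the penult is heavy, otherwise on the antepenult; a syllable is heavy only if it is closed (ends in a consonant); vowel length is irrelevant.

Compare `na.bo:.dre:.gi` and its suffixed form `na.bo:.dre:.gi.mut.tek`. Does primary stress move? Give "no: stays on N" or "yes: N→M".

Base `na.bo:.dre:.gi` (4 syllables):
  Weights: 2 bo: L, 3 dre: L, 4 gi L.
  The penult (syllable 3, dre:) is light, so stress falls on the antepenult (syllable 2, bo:).
  → primary stress on syllable 2.
Suffixed `na.bo:.dre:.gi.mut.tek` (6 syllables):
  Weights: 4 gi L, 5 mut H, 6 tek H.
  The penult (syllable 5, mut) is heavy, so it takes stress.
  → primary stress on syllable 5.

yes: 2→5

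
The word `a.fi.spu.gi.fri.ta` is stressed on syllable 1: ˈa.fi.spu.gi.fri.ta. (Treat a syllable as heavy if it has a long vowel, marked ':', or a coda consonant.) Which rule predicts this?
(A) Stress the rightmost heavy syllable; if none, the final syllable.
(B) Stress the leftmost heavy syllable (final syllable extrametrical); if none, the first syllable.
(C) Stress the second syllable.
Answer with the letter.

B

Rule A → syllable 6 (observed: 1).
Rule B → syllable 1 ✓.
Rule C → syllable 2 (observed: 1).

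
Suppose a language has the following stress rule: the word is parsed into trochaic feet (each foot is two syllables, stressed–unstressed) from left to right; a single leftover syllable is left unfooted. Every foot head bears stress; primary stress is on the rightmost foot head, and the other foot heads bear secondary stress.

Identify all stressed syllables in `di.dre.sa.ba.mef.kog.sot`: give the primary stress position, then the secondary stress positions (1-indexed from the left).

Parse left to right into trochaic (ˈσσ) feet: (ˈdi.dre) (ˈsa.ba) (ˈmef.kog) sot. Syllable 7 is left unfooted.
Foot heads (stressed positions): 1, 3, 5.
End Rule Rightmost: primary stress on the rightmost head = syllable 5.
Secondary stress on 1, 3: ˌdi.dre.ˌsa.ba.ˈmef.kog.sot.

primary 5, secondary 1, 3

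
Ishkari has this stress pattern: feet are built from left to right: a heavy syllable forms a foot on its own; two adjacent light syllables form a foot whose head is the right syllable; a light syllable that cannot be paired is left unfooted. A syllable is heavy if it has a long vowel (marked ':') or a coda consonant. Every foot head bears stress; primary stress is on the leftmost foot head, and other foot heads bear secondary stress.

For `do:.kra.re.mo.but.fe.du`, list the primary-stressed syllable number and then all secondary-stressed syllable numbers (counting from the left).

Weights: 1 do: H, 2 kra L, 3 re L, 4 mo L, 5 but H, 6 fe L, 7 du L.
Parse left to right (heavy = foot alone; LL = one foot; stranded L unfooted): (ˈdo:) (kra.ˈre) mo (ˈbut) (fe.ˈdu).
Foot heads: 1, 3, 5, 7.
Primary stress on the leftmost head = syllable 1.
Secondary stress on 3, 5, 7: ˈdo:.kra.ˌre.mo.ˌbut.fe.ˌdu.

primary 1, secondary 3, 5, 7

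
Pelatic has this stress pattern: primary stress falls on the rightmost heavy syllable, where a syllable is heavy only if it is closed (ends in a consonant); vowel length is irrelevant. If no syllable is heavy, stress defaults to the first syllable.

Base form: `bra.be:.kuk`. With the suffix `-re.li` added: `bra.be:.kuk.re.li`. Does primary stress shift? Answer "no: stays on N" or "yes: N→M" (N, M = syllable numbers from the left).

Base `bra.be:.kuk` (3 syllables):
  Weights: 1 bra L, 2 be: L, 3 kuk H.
  Heavy syllables in the domain: 3. The rightmost is syllable 3 (kuk).
  → primary stress on syllable 3.
Suffixed `bra.be:.kuk.re.li` (5 syllables):
  Weights: 1 bra L, 2 be: L, 3 kuk H, 4 re L, 5 li L.
  Heavy syllables in the domain: 3. The rightmost is syllable 3 (kuk).
  → primary stress on syllable 3.

no: stays on 3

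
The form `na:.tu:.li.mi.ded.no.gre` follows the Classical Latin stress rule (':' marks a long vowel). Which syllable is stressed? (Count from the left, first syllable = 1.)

Classical Latin: stress the penult if heavy (long vowel or closed), else the antepenult.
Weights: 5 ded H, 6 no L, 7 gre L.
The penult (syllable 6, no) is light, so stress falls on the antepenult (syllable 5, ded).
Stress on syllable 5: na:.tu:.li.mi.ˈded.no.gre.

5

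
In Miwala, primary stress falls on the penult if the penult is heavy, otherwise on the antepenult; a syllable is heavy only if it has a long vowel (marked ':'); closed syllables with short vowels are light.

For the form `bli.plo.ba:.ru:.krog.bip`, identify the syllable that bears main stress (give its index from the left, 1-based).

4

Weights: 4 ru: H, 5 krog L, 6 bip L.
The penult (syllable 5, krog) is light, so stress falls on the antepenult (syllable 4, ru:).
Primary stress: syllable 4 → bli.plo.ba:.ˈru:.krog.bip.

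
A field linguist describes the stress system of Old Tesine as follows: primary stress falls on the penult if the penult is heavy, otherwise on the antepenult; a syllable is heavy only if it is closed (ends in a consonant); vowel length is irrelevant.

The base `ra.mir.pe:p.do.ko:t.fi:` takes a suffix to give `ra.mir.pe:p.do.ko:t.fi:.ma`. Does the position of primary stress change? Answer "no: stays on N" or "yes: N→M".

no: stays on 5

Base `ra.mir.pe:p.do.ko:t.fi:` (6 syllables):
  Weights: 4 do L, 5 ko:t H, 6 fi: L.
  The penult (syllable 5, ko:t) is heavy, so it takes stress.
  → primary stress on syllable 5.
Suffixed `ra.mir.pe:p.do.ko:t.fi:.ma` (7 syllables):
  Weights: 5 ko:t H, 6 fi: L, 7 ma L.
  The penult (syllable 6, fi:) is light, so stress falls on the antepenult (syllable 5, ko:t).
  → primary stress on syllable 5.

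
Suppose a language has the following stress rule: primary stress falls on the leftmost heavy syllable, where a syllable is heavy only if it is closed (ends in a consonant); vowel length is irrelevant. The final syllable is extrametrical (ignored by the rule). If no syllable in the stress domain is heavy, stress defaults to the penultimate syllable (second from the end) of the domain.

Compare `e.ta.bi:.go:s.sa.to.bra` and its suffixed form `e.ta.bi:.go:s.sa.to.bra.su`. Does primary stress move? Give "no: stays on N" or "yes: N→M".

Base `e.ta.bi:.go:s.sa.to.bra` (7 syllables):
  The final syllable (7, bra) is extrametrical; the stress domain is syllables 1–6.
  Weights: 1 e L, 2 ta L, 3 bi: L, 4 go:s H, 5 sa L, 6 to L.
  Heavy syllables in the domain: 4. The leftmost is syllable 4 (go:s).
  → primary stress on syllable 4.
Suffixed `e.ta.bi:.go:s.sa.to.bra.su` (8 syllables):
  The final syllable (8, su) is extrametrical; the stress domain is syllables 1–7.
  Weights: 1 e L, 2 ta L, 3 bi: L, 4 go:s H, 5 sa L, 6 to L, 7 bra L.
  Heavy syllables in the domain: 4. The leftmost is syllable 4 (go:s).
  → primary stress on syllable 4.

no: stays on 4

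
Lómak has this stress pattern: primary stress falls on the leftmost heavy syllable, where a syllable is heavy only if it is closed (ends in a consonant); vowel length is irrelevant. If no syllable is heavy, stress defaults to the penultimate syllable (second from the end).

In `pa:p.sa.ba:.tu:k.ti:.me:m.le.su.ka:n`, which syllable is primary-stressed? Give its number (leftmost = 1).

1

Weights: 1 pa:p H, 2 sa L, 3 ba: L, 4 tu:k H, 5 ti: L, 6 me:m H, 7 le L, 8 su L, 9 ka:n H.
Heavy syllables in the domain: 1, 4, 6, 9. The leftmost is syllable 1 (pa:p).
Primary stress: syllable 1 → ˈpa:p.sa.ba:.tu:k.ti:.me:m.le.su.ka:n.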